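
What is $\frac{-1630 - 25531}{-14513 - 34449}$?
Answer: $\frac{27161}{48962} \approx 0.55474$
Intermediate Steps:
$\frac{-1630 - 25531}{-14513 - 34449} = \frac{-1630 - 25531}{-48962} = \left(-27161\right) \left(- \frac{1}{48962}\right) = \frac{27161}{48962}$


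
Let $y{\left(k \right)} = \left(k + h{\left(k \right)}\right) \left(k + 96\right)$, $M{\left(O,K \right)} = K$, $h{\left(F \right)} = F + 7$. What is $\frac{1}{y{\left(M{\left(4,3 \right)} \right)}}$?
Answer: $\frac{1}{1287} \approx 0.000777$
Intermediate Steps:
$h{\left(F \right)} = 7 + F$
$y{\left(k \right)} = \left(7 + 2 k\right) \left(96 + k\right)$ ($y{\left(k \right)} = \left(k + \left(7 + k\right)\right) \left(k + 96\right) = \left(7 + 2 k\right) \left(96 + k\right)$)
$\frac{1}{y{\left(M{\left(4,3 \right)} \right)}} = \frac{1}{672 + 2 \cdot 3^{2} + 199 \cdot 3} = \frac{1}{672 + 2 \cdot 9 + 597} = \frac{1}{672 + 18 + 597} = \frac{1}{1287}$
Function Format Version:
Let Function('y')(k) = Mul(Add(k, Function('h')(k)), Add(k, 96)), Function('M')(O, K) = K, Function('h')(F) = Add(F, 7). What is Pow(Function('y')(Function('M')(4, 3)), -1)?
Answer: Rational(1, 1287) ≈ 0.00077700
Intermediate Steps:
Function('h')(F) = Add(7, F)
Function('y')(k) = Mul(Add(7, Mul(2, k)), Add(96, k)) (Function('y')(k) = Mul(Add(k, Add(7, k)), Add(k, 96)) = Mul(Add(7, Mul(2, k)), Add(96, k)))
Pow(Function('y')(Function('M')(4, 3)), -1) = Pow(Add(672, Mul(2, Pow(3, 2)), Mul(199, 3)), -1) = Pow(Add(672, Mul(2, 9), 597), -1) = Pow(Add(672, 18, 597), -1) = Pow(1287, -1) = Rational(1, 1287)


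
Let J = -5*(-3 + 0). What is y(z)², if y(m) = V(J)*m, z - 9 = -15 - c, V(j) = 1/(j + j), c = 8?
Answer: 49/225 ≈ 0.21778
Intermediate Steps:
J = 15 (J = -5*(-3) = 15)
V(j) = 1/(2*j)
z = -14 (z = 9 + (-15 - 1*8) = 9 + (-15 - 8) = 9 - 23 = -14)
y(m) = m/30 (y(m) = ((½)/15)*m = ((½)*(1/15))*m = m/30)
y(z)² = ((1/30)*(-14))² = (-7/15)² = 49/225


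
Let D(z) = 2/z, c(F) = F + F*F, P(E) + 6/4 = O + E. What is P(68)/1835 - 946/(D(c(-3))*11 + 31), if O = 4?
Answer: -2600199/95420 ≈ -27.250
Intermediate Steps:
P(E) = 5/2 + E (P(E) = -3/2 + (4 + E) = 5/2 + E)
c(F) = F + F²
P(68)/1835 - 946/(D(c(-3))*11 + 31) = (5/2 + 68)/1835 - 946/((2/((-3*(1 - 3))))*11 + 31) = (141/2)*(1/1835) - 946/((2/((-3*(-2))))*11 + 31) = 141/3670 - 946/((2/6)*11 + 31) = 141/3670 - 946/((2*(⅙))*11 + 31) = 141/3670 - 946/((⅓)*11 + 31) = 141/3670 - 946/(11/3 + 31) = 141/3670 - 946/104/3 = 141/3670 - 946*3/104 = 141/3670 - 1419/52 = -2600199/95420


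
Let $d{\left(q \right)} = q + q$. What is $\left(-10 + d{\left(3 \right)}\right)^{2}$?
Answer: $16$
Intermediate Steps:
$d{\left(q \right)} = 2 q$
$\left(-10 + d{\left(3 \right)}\right)^{2} = \left(-10 + 2 \cdot 3\right)^{2} = \left(-10 + 6\right)^{2} = \left(-4\right)^{2} = 16$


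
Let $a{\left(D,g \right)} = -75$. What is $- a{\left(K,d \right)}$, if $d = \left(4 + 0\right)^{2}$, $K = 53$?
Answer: $75$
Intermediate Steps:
$d = 16$ ($d = 4^{2} = 16$)
$- a{\left(K,d \right)} = \left(-1\right) \left(-75\right) = 75$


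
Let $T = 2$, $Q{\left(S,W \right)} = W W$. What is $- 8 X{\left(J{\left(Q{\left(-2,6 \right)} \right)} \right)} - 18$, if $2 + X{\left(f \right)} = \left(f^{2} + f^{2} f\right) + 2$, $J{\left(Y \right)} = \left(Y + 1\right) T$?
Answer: $-3285618$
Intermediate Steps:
$Q{\left(S,W \right)} = W^{2}$
$J{\left(Y \right)} = 2 + 2 Y$ ($J{\left(Y \right)} = \left(Y + 1\right) 2 = \left(1 + Y\right) 2 = 2 + 2 Y$)
$X{\left(f \right)} = f^{2} + f^{3}$ ($X{\left(f \right)} = -2 + \left(\left(f^{2} + f^{2} f\right) + 2\right) = -2 + \left(\left(f^{2} + f^{3}\right) + 2\right) = -2 + \left(2 + f^{2} + f^{3}\right) = f^{2} + f^{3}$)
$- 8 X{\left(J{\left(Q{\left(-2,6 \right)} \right)} \right)} - 18 = - 8 \left(2 + 2 \cdot 6^{2}\right)^{2} \left(1 + \left(2 + 2 \cdot 6^{2}\right)\right) - 18 = - 8 \left(2 + 2 \cdot 36\right)^{2} \left(1 + \left(2 + 2 \cdot 36\right)\right) - 18 = - 8 \left(2 + 72\right)^{2} \left(1 + \left(2 + 72\right)\right) - 18 = - 8 \cdot 74^{2} \left(1 + 74\right) - 18 = - 8 \cdot 5476 \cdot 75 - 18 = \left(-8\right) 410700 - 18 = -3285600 - 18 = -3285618$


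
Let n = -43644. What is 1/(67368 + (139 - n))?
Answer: 1/111151 ≈ 8.9968e-6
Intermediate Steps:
1/(67368 + (139 - n)) = 1/(67368 + (139 - 1*(-43644))) = 1/(67368 + (139 + 43644)) = 1/(67368 + 43783) = 1/111151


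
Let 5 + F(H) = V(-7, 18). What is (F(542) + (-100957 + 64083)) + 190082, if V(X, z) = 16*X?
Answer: 153091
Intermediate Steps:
F(H) = -117 (F(H) = -5 + 16*(-7) = -5 - 112 = -117)
(F(542) + (-100957 + 64083)) + 190082 = (-117 + (-100957 + 64083)) + 190082 = (-117 - 36874) + 190082 = -36991 + 190082 = 153091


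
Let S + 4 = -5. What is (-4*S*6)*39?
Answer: 8424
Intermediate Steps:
S = -9 (S = -4 - 5 = -9)
(-4*S*6)*39 = (-4*(-9)*6)*39 = (36*6)*39 = 216*39 = 8424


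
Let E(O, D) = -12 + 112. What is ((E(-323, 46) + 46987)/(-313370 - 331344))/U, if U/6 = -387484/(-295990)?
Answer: -6968640565/749449078728 ≈ -0.0092984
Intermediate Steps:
E(O, D) = 100
U = 1162452/147995 (U = 6*(-387484/(-295990)) = 6*(-387484*(-1/295990)) = 6*(193742/147995) = 1162452/147995 ≈ 7.8547)
((E(-323, 46) + 46987)/(-313370 - 331344))/U = ((100 + 46987)/(-313370 - 331344))/(1162452/147995) = (47087/(-644714))*(147995/1162452) = (47087*(-1/644714))*(147995/1162452) = -47087/644714*147995/1162452 = -6968640565/749449078728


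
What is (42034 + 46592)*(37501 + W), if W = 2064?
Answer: 3506487690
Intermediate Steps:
(42034 + 46592)*(37501 + W) = (42034 + 46592)*(37501 + 2064) = 88626*39565 = 3506487690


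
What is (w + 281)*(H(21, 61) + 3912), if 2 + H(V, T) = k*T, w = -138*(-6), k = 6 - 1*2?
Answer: 4606786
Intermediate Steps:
k = 4 (k = 6 - 2 = 4)
w = 828
H(V, T) = -2 + 4*T
(w + 281)*(H(21, 61) + 3912) = (828 + 281)*((-2 + 4*61) + 3912) = 1109*((-2 + 244) + 3912) = 1109*(242 + 3912) = 1109*4154 = 4606786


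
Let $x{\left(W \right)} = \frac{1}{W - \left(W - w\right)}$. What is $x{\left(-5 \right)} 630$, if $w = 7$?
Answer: $90$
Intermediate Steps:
$x{\left(W \right)} = \frac{1}{7}$ ($x{\left(W \right)} = \frac{1}{W - \left(-7 + W\right)} = \frac{1}{7}$)
$x{\left(-5 \right)} 630 = \frac{1}{7} \cdot 630 = 90$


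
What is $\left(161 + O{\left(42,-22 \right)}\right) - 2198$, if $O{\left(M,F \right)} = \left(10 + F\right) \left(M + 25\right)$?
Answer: $-2841$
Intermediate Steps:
$O{\left(M,F \right)} = \left(10 + F\right) \left(25 + M\right)$
$\left(161 + O{\left(42,-22 \right)}\right) - 2198 = \left(161 + \left(250 + 10 \cdot 42 + 25 \left(-22\right) - 924\right)\right) - 2198 = \left(161 + \left(250 + 420 - 550 - 924\right)\right) - 2198 = \left(161 - 804\right) - 2198 = -643 - 2198 = -2841$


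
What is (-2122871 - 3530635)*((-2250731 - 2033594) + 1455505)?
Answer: 15992750842920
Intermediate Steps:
(-2122871 - 3530635)*((-2250731 - 2033594) + 1455505) = -5653506*(-4284325 + 1455505) = -5653506*(-2828820) = 15992750842920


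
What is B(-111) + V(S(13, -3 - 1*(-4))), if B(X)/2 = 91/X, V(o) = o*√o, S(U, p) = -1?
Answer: -182/111 - I ≈ -1.6396 - 1.0*I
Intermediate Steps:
V(o) = o^(3/2)
B(X) = 182/X (B(X) = 2*(91/X) = 182/X)
B(-111) + V(S(13, -3 - 1*(-4))) = 182/(-111) + (-1)^(3/2) = 182*(-1/111) - I = -182/111 - I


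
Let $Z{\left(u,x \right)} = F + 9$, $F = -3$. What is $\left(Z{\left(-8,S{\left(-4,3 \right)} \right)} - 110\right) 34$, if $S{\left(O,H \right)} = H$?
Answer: $-3536$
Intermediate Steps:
$Z{\left(u,x \right)} = 6$ ($Z{\left(u,x \right)} = -3 + 9 = 6$)
$\left(Z{\left(-8,S{\left(-4,3 \right)} \right)} - 110\right) 34 = \left(6 - 110\right) 34 = \left(-104\right) 34 = -3536$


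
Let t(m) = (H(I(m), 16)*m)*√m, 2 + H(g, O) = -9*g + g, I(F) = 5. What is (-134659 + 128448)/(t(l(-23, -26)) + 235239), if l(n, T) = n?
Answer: -487023143/18452949903 + 1999942*I*√23/18452949903 ≈ -0.026393 + 0.00051977*I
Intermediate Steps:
H(g, O) = -2 - 8*g (H(g, O) = -2 + (-9*g + g) = -2 - 8*g)
t(m) = -42*m^(3/2) (t(m) = ((-2 - 8*5)*m)*√m = ((-2 - 40)*m)*√m = (-42*m)*√m = -42*m^(3/2))
(-134659 + 128448)/(t(l(-23, -26)) + 235239) = (-134659 + 128448)/(-(-966)*I*√23 + 235239) = -6211/(-(-966)*I*√23 + 235239) = -6211/(966*I*√23 + 235239) = -6211/(235239 + 966*I*√23)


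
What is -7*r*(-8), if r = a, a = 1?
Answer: 56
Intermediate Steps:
r = 1
-7*r*(-8) = -7*1*(-8) = -7*(-8) = 56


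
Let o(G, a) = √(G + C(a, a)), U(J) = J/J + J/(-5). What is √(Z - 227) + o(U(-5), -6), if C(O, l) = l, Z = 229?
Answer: √2 + 2*I ≈ 1.4142 + 2.0*I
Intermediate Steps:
U(J) = 1 - J/5 (U(J) = 1 + J*(-⅕) = 1 - J/5)
o(G, a) = √(G + a)
√(Z - 227) + o(U(-5), -6) = √(229 - 227) + √((1 - ⅕*(-5)) - 6) = √2 + √((1 + 1) - 6) = √2 + √(2 - 6) = √2 + √(-4) = √2 + 2*I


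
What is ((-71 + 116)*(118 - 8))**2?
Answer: 24502500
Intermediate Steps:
((-71 + 116)*(118 - 8))**2 = (45*110)**2 = 4950**2 = 24502500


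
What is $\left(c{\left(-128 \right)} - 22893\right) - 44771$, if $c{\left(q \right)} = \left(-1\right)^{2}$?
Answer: $-67663$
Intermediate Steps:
$c{\left(q \right)} = 1$
$\left(c{\left(-128 \right)} - 22893\right) - 44771 = \left(1 - 22893\right) - 44771 = -22892 - 44771 = -67663$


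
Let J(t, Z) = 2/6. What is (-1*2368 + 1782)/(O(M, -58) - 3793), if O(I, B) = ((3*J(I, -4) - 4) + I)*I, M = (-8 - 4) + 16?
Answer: 586/3789 ≈ 0.15466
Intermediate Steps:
J(t, Z) = ⅓ (J(t, Z) = 2*(⅙) = ⅓)
M = 4 (M = -12 + 16 = 4)
O(I, B) = I*(-3 + I) (O(I, B) = ((3*(⅓) - 4) + I)*I = ((1 - 4) + I)*I = (-3 + I)*I = I*(-3 + I))
(-1*2368 + 1782)/(O(M, -58) - 3793) = (-1*2368 + 1782)/(4*(-3 + 4) - 3793) = (-2368 + 1782)/(4*1 - 3793) = -586/(4 - 3793) = -586/(-3789) = -586*(-1/3789) = 586/3789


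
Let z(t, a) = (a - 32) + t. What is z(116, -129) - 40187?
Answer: -40232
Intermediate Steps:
z(t, a) = -32 + a + t (z(t, a) = (-32 + a) + t = -32 + a + t)
z(116, -129) - 40187 = (-32 - 129 + 116) - 40187 = -45 - 40187 = -40232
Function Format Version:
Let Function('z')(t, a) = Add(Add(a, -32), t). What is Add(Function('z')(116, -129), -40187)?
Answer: -40232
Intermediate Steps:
Function('z')(t, a) = Add(-32, a, t) (Function('z')(t, a) = Add(Add(-32, a), t) = Add(-32, a, t))
Add(Function('z')(116, -129), -40187) = Add(Add(-32, -129, 116), -40187) = Add(-45, -40187) = -40232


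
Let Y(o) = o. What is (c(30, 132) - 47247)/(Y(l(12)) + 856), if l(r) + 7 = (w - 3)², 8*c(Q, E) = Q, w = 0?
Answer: -62991/1144 ≈ -55.062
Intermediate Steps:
c(Q, E) = Q/8
l(r) = 2 (l(r) = -7 + (0 - 3)² = -7 + (-3)² = -7 + 9 = 2)
(c(30, 132) - 47247)/(Y(l(12)) + 856) = ((⅛)*30 - 47247)/(2 + 856) = (15/4 - 47247)/858 = -188973/4*1/858 = -62991/1144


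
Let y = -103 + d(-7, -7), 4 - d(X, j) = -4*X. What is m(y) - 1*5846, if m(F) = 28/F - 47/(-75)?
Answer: -55679281/9525 ≈ -5845.6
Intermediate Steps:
d(X, j) = 4 + 4*X (d(X, j) = 4 - (-4)*X = 4 + 4*X)
y = -127 (y = -103 + (4 + 4*(-7)) = -103 + (4 - 28) = -103 - 24 = -127)
m(F) = 47/75 + 28/F (m(F) = 28/F - 47*(-1/75) = 28/F + 47/75 = 47/75 + 28/F)
m(y) - 1*5846 = (47/75 + 28/(-127)) - 1*5846 = (47/75 + 28*(-1/127)) - 5846 = (47/75 - 28/127) - 5846 = 3869/9525 - 5846 = -55679281/9525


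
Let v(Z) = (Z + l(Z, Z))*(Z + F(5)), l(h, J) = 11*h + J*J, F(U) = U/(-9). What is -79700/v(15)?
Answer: -1594/117 ≈ -13.624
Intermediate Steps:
F(U) = -U/9 (F(U) = U*(-1/9) = -U/9)
l(h, J) = J**2 + 11*h (l(h, J) = 11*h + J**2 = J**2 + 11*h)
v(Z) = (-5/9 + Z)*(Z**2 + 12*Z) (v(Z) = (Z + (Z**2 + 11*Z))*(Z - 1/9*5) = (Z**2 + 12*Z)*(Z - 5/9) = (Z**2 + 12*Z)*(-5/9 + Z) = (-5/9 + Z)*(Z**2 + 12*Z))
-79700/v(15) = -79700*3/(5*(-60 + 9*15**2 + 103*15)) = -79700*3/(5*(-60 + 9*225 + 1545)) = -79700*3/(5*(-60 + 2025 + 1545)) = -79700/((1/9)*15*3510) = -79700/5850 = -79700*1/5850 = -1594/117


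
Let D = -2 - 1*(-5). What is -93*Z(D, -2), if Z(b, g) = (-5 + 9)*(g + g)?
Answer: 1488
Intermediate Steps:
D = 3 (D = -2 + 5 = 3)
Z(b, g) = 8*g (Z(b, g) = 4*(2*g) = 8*g)
-93*Z(D, -2) = -744*(-2) = -93*(-16) = 1488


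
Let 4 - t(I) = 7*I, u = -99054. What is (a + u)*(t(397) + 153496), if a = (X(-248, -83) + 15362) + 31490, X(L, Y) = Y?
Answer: -7880447485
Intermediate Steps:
t(I) = 4 - 7*I
a = 46769 (a = (-83 + 15362) + 31490 = 15279 + 31490 = 46769)
(a + u)*(t(397) + 153496) = (46769 - 99054)*((4 - 7*397) + 153496) = -52285*((4 - 2779) + 153496) = -52285*(-2775 + 153496) = -52285*150721 = -7880447485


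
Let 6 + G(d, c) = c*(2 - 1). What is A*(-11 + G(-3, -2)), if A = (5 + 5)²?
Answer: -1900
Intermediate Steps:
G(d, c) = -6 + c (G(d, c) = -6 + c*(2 - 1) = -6 + c*1 = -6 + c)
A = 100 (A = 10² = 100)
A*(-11 + G(-3, -2)) = 100*(-11 + (-6 - 2)) = 100*(-11 - 8) = 100*(-19) = -1900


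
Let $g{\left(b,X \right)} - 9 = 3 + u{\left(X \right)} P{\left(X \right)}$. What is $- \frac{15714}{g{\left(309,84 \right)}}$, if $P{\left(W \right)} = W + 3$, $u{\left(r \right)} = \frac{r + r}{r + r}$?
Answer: $- \frac{1746}{11} \approx -158.73$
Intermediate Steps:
$u{\left(r \right)} = 1$ ($u{\left(r \right)} = \frac{2 r}{2 r} = 2 r \frac{1}{2 r} = 1$)
$P{\left(W \right)} = 3 + W$
$g{\left(b,X \right)} = 15 + X$ ($g{\left(b,X \right)} = 9 + \left(3 + 1 \left(3 + X\right)\right) = 9 + \left(3 + \left(3 + X\right)\right) = 9 + \left(6 + X\right) = 15 + X$)
$- \frac{15714}{g{\left(309,84 \right)}} = - \frac{15714}{15 + 84} = - \frac{15714}{99} = \left(-15714\right) \frac{1}{99} = - \frac{1746}{11}$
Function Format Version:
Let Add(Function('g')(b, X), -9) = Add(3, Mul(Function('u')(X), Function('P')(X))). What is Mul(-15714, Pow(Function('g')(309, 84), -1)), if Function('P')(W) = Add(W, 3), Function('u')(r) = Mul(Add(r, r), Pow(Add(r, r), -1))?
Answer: Rational(-1746, 11) ≈ -158.73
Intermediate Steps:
Function('u')(r) = 1 (Function('u')(r) = Mul(Mul(2, r), Pow(Mul(2, r), -1)) = Mul(Mul(2, r), Mul(Rational(1, 2), Pow(r, -1))) = 1)
Function('P')(W) = Add(3, W)
Function('g')(b, X) = Add(15, X) (Function('g')(b, X) = Add(9, Add(3, Mul(1, Add(3, X)))) = Add(9, Add(3, Add(3, X))) = Add(9, Add(6, X)) = Add(15, X))
Mul(-15714, Pow(Function('g')(309, 84), -1)) = Mul(-15714, Pow(Add(15, 84), -1)) = Mul(-15714, Pow(99, -1)) = Mul(-15714, Rational(1, 99)) = Rational(-1746, 11)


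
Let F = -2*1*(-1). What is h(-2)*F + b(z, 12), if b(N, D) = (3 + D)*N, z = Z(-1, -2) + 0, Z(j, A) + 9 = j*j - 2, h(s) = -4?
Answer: -158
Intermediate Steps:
Z(j, A) = -11 + j² (Z(j, A) = -9 + (j*j - 2) = -9 + (j² - 2) = -9 + (-2 + j²) = -11 + j²)
F = 2 (F = -2*(-1) = 2)
z = -10 (z = (-11 + (-1)²) + 0 = (-11 + 1) + 0 = -10 + 0 = -10)
b(N, D) = N*(3 + D)
h(-2)*F + b(z, 12) = -4*2 - 10*(3 + 12) = -8 - 10*15 = -8 - 150 = -158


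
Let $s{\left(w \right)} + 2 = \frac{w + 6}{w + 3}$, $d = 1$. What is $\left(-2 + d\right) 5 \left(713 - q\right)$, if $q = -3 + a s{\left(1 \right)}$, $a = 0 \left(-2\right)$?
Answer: $-3580$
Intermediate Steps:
$a = 0$
$s{\left(w \right)} = -2 + \frac{6 + w}{3 + w}$ ($s{\left(w \right)} = -2 + \frac{w + 6}{w + 3} = -2 + \frac{6 + w}{3 + w}$)
$q = -3$ ($q = -3 + 0 \left(\left(-1\right) 1 \frac{1}{3 + 1}\right) = -3 + 0 \left(\left(-1\right) 1 \cdot \frac{1}{4}\right) = -3 + 0 \left(- \frac{1}{4}\right) = -3 + 0 = -3$)
$\left(-2 + d\right) 5 \left(713 - q\right) = \left(-2 + 1\right) 5 \left(713 - -3\right) = \left(-1\right) 5 \left(713 + 3\right) = \left(-5\right) 716 = -3580$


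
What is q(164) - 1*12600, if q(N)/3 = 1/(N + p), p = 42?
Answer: -2595597/206 ≈ -12600.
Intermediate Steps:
q(N) = 3/(42 + N) (q(N) = 3/(N + 42) = 3/(42 + N))
q(164) - 1*12600 = 3/(42 + 164) - 1*12600 = 3/206 - 12600 = -2595597/206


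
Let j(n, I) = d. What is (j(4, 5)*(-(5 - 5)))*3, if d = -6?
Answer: 0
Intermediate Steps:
j(n, I) = -6
(j(4, 5)*(-(5 - 5)))*3 = -(-6)*(5 - 5)*3 = -(-6)*0*3 = -6*0*3 = 0*3 = 0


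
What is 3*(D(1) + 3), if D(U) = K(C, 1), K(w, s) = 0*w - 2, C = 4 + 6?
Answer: 3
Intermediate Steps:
C = 10
K(w, s) = -2 (K(w, s) = 0 - 2 = -2)
D(U) = -2
3*(D(1) + 3) = 3*(-2 + 3) = 3*1 = 3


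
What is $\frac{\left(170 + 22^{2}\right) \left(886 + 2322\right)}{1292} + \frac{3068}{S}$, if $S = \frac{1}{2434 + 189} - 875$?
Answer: $\frac{1215801215}{750329} \approx 1620.4$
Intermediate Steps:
$S = - \frac{2295124}{2623}$ ($S = \frac{1}{2623} - 875 = - \frac{2295124}{2623} \approx -875.0$)
$\frac{\left(170 + 22^{2}\right) \left(886 + 2322\right)}{1292} + \frac{3068}{S} = \frac{\left(170 + 22^{2}\right) \left(886 + 2322\right)}{1292} + \frac{3068}{- \frac{2295124}{2623}} = \left(170 + 484\right) 3208 \cdot \frac{1}{1292} + 3068 \left(- \frac{2623}{2295124}\right) = 654 \cdot 3208 \cdot \frac{1}{1292} - \frac{154757}{44137} = 2098032 \cdot \frac{1}{1292} - \frac{154757}{44137} = \frac{524508}{323} - \frac{154757}{44137} = \frac{1215801215}{750329}$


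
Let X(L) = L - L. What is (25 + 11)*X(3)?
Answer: 0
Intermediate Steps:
X(L) = 0
(25 + 11)*X(3) = (25 + 11)*0 = 36*0 = 0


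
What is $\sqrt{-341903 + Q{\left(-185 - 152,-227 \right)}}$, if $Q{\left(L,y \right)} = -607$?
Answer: $7 i \sqrt{6990} \approx 585.24 i$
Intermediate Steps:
$\sqrt{-341903 + Q{\left(-185 - 152,-227 \right)}} = \sqrt{-341903 - 607} = \sqrt{-342510} = 7 i \sqrt{6990}$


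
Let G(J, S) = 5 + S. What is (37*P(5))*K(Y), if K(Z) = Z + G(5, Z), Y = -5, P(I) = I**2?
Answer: -4625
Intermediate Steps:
K(Z) = 5 + 2*Z (K(Z) = Z + (5 + Z) = 5 + 2*Z)
(37*P(5))*K(Y) = (37*5**2)*(5 + 2*(-5)) = (37*25)*(5 - 10) = 925*(-5) = -4625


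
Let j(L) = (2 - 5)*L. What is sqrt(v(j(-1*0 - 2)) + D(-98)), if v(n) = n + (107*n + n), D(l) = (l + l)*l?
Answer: sqrt(19862) ≈ 140.93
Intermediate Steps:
j(L) = -3*L
D(l) = 2*l**2 (D(l) = (2*l)*l = 2*l**2)
v(n) = 109*n (v(n) = n + 108*n = 109*n)
sqrt(v(j(-1*0 - 2)) + D(-98)) = sqrt(109*(-3*(-1*0 - 2)) + 2*(-98)**2) = sqrt(109*(-3*(0 - 2)) + 2*9604) = sqrt(109*(-3*(-2)) + 19208) = sqrt(109*6 + 19208) = sqrt(654 + 19208) = sqrt(19862)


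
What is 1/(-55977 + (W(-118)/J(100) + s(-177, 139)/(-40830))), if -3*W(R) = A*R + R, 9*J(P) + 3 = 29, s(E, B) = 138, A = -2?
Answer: -88465/4953210089 ≈ -1.7860e-5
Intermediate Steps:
J(P) = 26/9 (J(P) = -⅓ + (⅑)*29 = -⅓ + 29/9 = 26/9)
W(R) = R/3 (W(R) = -(-2*R + R)/3 = -(-1)*R/3 = R/3)
1/(-55977 + (W(-118)/J(100) + s(-177, 139)/(-40830))) = 1/(-55977 + (((⅓)*(-118))/(26/9) + 138/(-40830))) = 1/(-55977 + (-118/3*9/26 + 138*(-1/40830))) = 1/(-55977 + (-177/13 - 23/6805)) = 1/(-55977 - 1204784/88465) = 1/(-4953210089/88465) = -88465/4953210089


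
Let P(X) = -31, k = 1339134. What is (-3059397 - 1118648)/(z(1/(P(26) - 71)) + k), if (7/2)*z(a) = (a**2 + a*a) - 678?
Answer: -76069665315/24378085783 ≈ -3.1204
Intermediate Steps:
z(a) = -1356/7 + 4*a**2/7 (z(a) = 2*((a**2 + a*a) - 678)/7 = 2*((a**2 + a**2) - 678)/7 = 2*(2*a**2 - 678)/7 = 2*(-678 + 2*a**2)/7 = -1356/7 + 4*a**2/7)
(-3059397 - 1118648)/(z(1/(P(26) - 71)) + k) = (-3059397 - 1118648)/((-1356/7 + 4*(1/(-31 - 71))**2/7) + 1339134) = -4178045/((-1356/7 + 4*(1/(-102))**2/7) + 1339134) = -4178045/((-1356/7 + 4*(-1/102)**2/7) + 1339134) = -4178045/((-1356/7 + (4/7)*(1/10404)) + 1339134) = -4178045/((-1356/7 + 1/18207) + 1339134) = -4178045/(-3526955/18207 + 1339134) = -4178045/24378085783/18207 = -4178045*18207/24378085783 = -76069665315/24378085783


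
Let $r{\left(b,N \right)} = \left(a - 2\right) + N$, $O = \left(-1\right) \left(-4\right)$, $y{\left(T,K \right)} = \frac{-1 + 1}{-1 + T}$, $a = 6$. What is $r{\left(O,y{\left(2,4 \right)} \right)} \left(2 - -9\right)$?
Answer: $44$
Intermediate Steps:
$y{\left(T,K \right)} = 0$ ($y{\left(T,K \right)} = \frac{0}{-1 + T} = 0$)
$O = 4$
$r{\left(b,N \right)} = 4 + N$ ($r{\left(b,N \right)} = \left(6 - 2\right) + N = 4 + N$)
$r{\left(O,y{\left(2,4 \right)} \right)} \left(2 - -9\right) = \left(4 + 0\right) \left(2 - -9\right) = 4 \left(2 + 9\right) = 4 \cdot 11 = 44$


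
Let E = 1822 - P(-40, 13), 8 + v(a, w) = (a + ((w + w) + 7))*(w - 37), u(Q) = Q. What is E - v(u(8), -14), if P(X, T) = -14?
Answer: 1181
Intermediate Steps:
v(a, w) = -8 + (-37 + w)*(7 + a + 2*w) (v(a, w) = -8 + (a + ((w + w) + 7))*(w - 37) = -8 + (a + (2*w + 7))*(-37 + w) = -8 + (a + (7 + 2*w))*(-37 + w) = -8 + (7 + a + 2*w)*(-37 + w) = -8 + (-37 + w)*(7 + a + 2*w))
E = 1836 (E = 1822 - 1*(-14) = 1822 + 14 = 1836)
E - v(u(8), -14) = 1836 - (-267 - 67*(-14) - 37*8 + 2*(-14)**2 + 8*(-14)) = 1836 - (-267 + 938 - 296 + 2*196 - 112) = 1836 - (-267 + 938 - 296 + 392 - 112) = 1836 - 1*655 = 1836 - 655 = 1181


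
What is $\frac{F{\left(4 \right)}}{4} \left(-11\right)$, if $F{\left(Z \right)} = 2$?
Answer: $- \frac{11}{2} \approx -5.5$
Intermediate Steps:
$\frac{F{\left(4 \right)}}{4} \left(-11\right) = \frac{2}{4} \left(-11\right) = 2 \cdot \frac{1}{4} \left(-11\right) = \frac{1}{2} \left(-11\right) = - \frac{11}{2}$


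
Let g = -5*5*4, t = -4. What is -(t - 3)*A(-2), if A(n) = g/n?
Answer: 350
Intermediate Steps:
g = -100 (g = -25*4 = -100)
A(n) = -100/n
-(t - 3)*A(-2) = -(-4 - 3)*(-100/(-2)) = -(-7)*(-100*(-1/2)) = -(-7)*50 = -1*(-350) = 350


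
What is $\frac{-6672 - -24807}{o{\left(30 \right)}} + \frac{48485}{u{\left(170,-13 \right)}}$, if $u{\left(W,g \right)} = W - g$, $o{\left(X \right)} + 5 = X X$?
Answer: $\frac{9342556}{32757} \approx 285.21$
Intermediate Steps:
$o{\left(X \right)} = -5 + X^{2}$ ($o{\left(X \right)} = -5 + X X = -5 + X^{2}$)
$\frac{-6672 - -24807}{o{\left(30 \right)}} + \frac{48485}{u{\left(170,-13 \right)}} = \frac{-6672 - -24807}{-5 + 30^{2}} + \frac{48485}{170 - -13} = \frac{-6672 + 24807}{-5 + 900} + \frac{48485}{170 + 13} = \frac{18135}{895} + \frac{48485}{183} = 18135 \cdot \frac{1}{895} + 48485 \cdot \frac{1}{183} = \frac{3627}{179} + \frac{48485}{183} = \frac{9342556}{32757}$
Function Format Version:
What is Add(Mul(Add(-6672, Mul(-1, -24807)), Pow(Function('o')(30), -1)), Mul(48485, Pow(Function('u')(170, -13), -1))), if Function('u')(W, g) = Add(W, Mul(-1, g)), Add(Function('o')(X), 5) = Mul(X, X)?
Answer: Rational(9342556, 32757) ≈ 285.21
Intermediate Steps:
Function('o')(X) = Add(-5, Pow(X, 2)) (Function('o')(X) = Add(-5, Mul(X, X)) = Add(-5, Pow(X, 2)))
Add(Mul(Add(-6672, Mul(-1, -24807)), Pow(Function('o')(30), -1)), Mul(48485, Pow(Function('u')(170, -13), -1))) = Add(Mul(Add(-6672, Mul(-1, -24807)), Pow(Add(-5, Pow(30, 2)), -1)), Mul(48485, Pow(Add(170, Mul(-1, -13)), -1))) = Add(Mul(Add(-6672, 24807), Pow(Add(-5, 900), -1)), Mul(48485, Pow(Add(170, 13), -1))) = Add(Mul(18135, Pow(895, -1)), Mul(48485, Pow(183, -1))) = Add(Mul(18135, Rational(1, 895)), Mul(48485, Rational(1, 183))) = Add(Rational(3627, 179), Rational(48485, 183)) = Rational(9342556, 32757)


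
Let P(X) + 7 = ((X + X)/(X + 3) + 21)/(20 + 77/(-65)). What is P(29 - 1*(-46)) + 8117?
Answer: 9920020/1223 ≈ 8111.2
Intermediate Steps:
P(X) = -7196/1223 + 130*X/(1223*(3 + X)) (P(X) = -7 + ((X + X)/(X + 3) + 21)/(20 + 77/(-65)) = -7 + ((2*X)/(3 + X) + 21)/(20 + 77*(-1/65)) = -7 + (2*X/(3 + X) + 21)/(20 - 77/65) = -7 + (21 + 2*X/(3 + X))/(1223/65) = -7 + (21 + 2*X/(3 + X))*(65/1223) = -7 + (1365/1223 + 130*X/(1223*(3 + X))) = -7196/1223 + 130*X/(1223*(3 + X)))
P(29 - 1*(-46)) + 8117 = 2*(-10794 - 3533*(29 - 1*(-46)))/(1223*(3 + (29 - 1*(-46)))) + 8117 = 2*(-10794 - 3533*(29 + 46))/(1223*(3 + (29 + 46))) + 8117 = 2*(-10794 - 3533*75)/(1223*(3 + 75)) + 8117 = (2/1223)*(-10794 - 264975)/78 + 8117 = (2/1223)*(1/78)*(-275769) + 8117 = -7071/1223 + 8117 = 9920020/1223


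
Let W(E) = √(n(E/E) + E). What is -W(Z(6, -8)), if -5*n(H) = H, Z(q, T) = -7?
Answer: -6*I*√5/5 ≈ -2.6833*I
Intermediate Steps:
n(H) = -H/5
W(E) = √(-⅕ + E) (W(E) = √(-E/(5*E) + E) = √(-⅕*1 + E) = √(-⅕ + E))
-W(Z(6, -8)) = -√(-5 + 25*(-7))/5 = -√(-5 - 175)/5 = -√(-180)/5 = -6*I*√5/5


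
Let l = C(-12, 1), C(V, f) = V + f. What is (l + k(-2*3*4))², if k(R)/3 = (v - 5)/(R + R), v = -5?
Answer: 6889/64 ≈ 107.64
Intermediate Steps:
k(R) = -15/R (k(R) = 3*((-5 - 5)/(R + R)) = 3*(-10*1/(2*R)) = 3*(-5/R) = -15/R)
l = -11 (l = -12 + 1 = -11)
(l + k(-2*3*4))² = (-11 - 15/(-2*3*4))² = (-11 - 15/((-6*4)))² = (-11 - 15/(-24))² = (-11 - 15*(-1/24))² = (-11 + 5/8)² = (-83/8)² = 6889/64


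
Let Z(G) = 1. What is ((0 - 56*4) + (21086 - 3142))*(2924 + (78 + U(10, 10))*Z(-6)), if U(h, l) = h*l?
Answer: 54967440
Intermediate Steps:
((0 - 56*4) + (21086 - 3142))*(2924 + (78 + U(10, 10))*Z(-6)) = ((0 - 56*4) + (21086 - 3142))*(2924 + (78 + 10*10)*1) = ((0 - 224) + 17944)*(2924 + (78 + 100)*1) = (-224 + 17944)*(2924 + 178*1) = 17720*(2924 + 178) = 17720*3102 = 54967440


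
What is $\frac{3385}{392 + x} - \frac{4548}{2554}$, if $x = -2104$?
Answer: $- \frac{8215733}{2186224} \approx -3.758$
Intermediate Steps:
$\frac{3385}{392 + x} - \frac{4548}{2554} = \frac{3385}{392 - 2104} - \frac{4548}{2554} = \frac{3385}{-1712} - \frac{2274}{1277} = 3385 \left(- \frac{1}{1712}\right) - \frac{2274}{1277} = - \frac{3385}{1712} - \frac{2274}{1277} = - \frac{8215733}{2186224}$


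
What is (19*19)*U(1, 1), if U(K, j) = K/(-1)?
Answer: -361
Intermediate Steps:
U(K, j) = -K (U(K, j) = K*(-1) = -K)
(19*19)*U(1, 1) = (19*19)*(-1*1) = 361*(-1) = -361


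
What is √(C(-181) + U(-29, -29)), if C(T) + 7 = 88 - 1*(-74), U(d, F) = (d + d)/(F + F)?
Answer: 2*√39 ≈ 12.490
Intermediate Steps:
U(d, F) = d/F (U(d, F) = (2*d)/((2*F)) = (2*d)*(1/(2*F)) = d/F)
C(T) = 155 (C(T) = -7 + (88 - 1*(-74)) = -7 + (88 + 74) = -7 + 162 = 155)
√(C(-181) + U(-29, -29)) = √(155 - 29/(-29)) = √(155 - 29*(-1/29)) = √(155 + 1) = √156 = 2*√39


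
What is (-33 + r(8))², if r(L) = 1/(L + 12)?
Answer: 434281/400 ≈ 1085.7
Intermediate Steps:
r(L) = 1/(12 + L)
(-33 + r(8))² = (-33 + 1/(12 + 8))² = (-33 + 1/20)² = (-659/20)² = 434281/400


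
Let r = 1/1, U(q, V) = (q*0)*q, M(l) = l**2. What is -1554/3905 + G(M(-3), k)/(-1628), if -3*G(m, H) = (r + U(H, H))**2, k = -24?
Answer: -689621/1733820 ≈ -0.39775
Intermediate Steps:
U(q, V) = 0 (U(q, V) = 0*q = 0)
r = 1
G(m, H) = -1/3 (G(m, H) = -(1 + 0)**2/3 = -1/3*1**2 = -1/3*1 = -1/3)
-1554/3905 + G(M(-3), k)/(-1628) = -1554/3905 - 1/3/(-1628) = -1554*1/3905 - 1/3*(-1/1628) = -1554/3905 + 1/4884 = -689621/1733820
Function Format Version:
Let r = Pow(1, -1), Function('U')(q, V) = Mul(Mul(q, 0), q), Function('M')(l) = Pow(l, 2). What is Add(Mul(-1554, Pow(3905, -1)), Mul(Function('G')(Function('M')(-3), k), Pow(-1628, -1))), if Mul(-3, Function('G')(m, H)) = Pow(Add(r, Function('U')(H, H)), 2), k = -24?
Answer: Rational(-689621, 1733820) ≈ -0.39775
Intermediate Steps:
Function('U')(q, V) = 0 (Function('U')(q, V) = Mul(0, q) = 0)
r = 1
Function('G')(m, H) = Rational(-1, 3) (Function('G')(m, H) = Mul(Rational(-1, 3), Pow(Add(1, 0), 2)) = Mul(Rational(-1, 3), Pow(1, 2)) = Mul(Rational(-1, 3), 1) = Rational(-1, 3))
Add(Mul(-1554, Pow(3905, -1)), Mul(Function('G')(Function('M')(-3), k), Pow(-1628, -1))) = Add(Mul(-1554, Pow(3905, -1)), Mul(Rational(-1, 3), Pow(-1628, -1))) = Add(Mul(-1554, Rational(1, 3905)), Mul(Rational(-1, 3), Rational(-1, 1628))) = Add(Rational(-1554, 3905), Rational(1, 4884)) = Rational(-689621, 1733820)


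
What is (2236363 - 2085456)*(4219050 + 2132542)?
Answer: 958499693944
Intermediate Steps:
(2236363 - 2085456)*(4219050 + 2132542) = 150907*6351592 = 958499693944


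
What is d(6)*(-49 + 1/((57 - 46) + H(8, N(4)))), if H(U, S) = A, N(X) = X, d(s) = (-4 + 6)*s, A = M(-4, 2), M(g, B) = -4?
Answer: -4104/7 ≈ -586.29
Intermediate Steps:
A = -4
d(s) = 2*s
H(U, S) = -4
d(6)*(-49 + 1/((57 - 46) + H(8, N(4)))) = (2*6)*(-49 + 1/((57 - 46) - 4)) = 12*(-49 + 1/(11 - 4)) = 12*(-49 + 1/7) = 12*(-49 + ⅐) = 12*(-342/7) = -4104/7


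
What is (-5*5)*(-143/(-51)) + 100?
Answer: 1525/51 ≈ 29.902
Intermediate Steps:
(-5*5)*(-143/(-51)) + 100 = -(-3575)*(-1)/51 + 100 = -25*143/51 + 100 = -3575/51 + 100 = 1525/51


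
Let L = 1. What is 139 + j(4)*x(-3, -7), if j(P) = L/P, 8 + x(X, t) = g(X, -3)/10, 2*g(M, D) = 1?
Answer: 10961/80 ≈ 137.01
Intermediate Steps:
g(M, D) = 1/2 (g(M, D) = (1/2)*1 = 1/2)
x(X, t) = -159/20 (x(X, t) = -8 + (1/2)/10 = -8 + (1/2)*(1/10) = -8 + 1/20 = -159/20)
j(P) = 1/P
139 + j(4)*x(-3, -7) = 139 - 159/20/4 = 139 + (1/4)*(-159/20) = 139 - 159/80 = 10961/80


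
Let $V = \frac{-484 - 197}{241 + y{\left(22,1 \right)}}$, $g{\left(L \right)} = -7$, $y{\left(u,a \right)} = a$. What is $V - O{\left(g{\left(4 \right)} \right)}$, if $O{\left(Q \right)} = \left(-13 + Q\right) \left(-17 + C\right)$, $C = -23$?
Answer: $- \frac{194281}{242} \approx -802.81$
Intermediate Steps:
$V = - \frac{681}{242}$ ($V = \frac{-484 - 197}{241 + 1} = - \frac{681}{242} \approx -2.814$)
$O{\left(Q \right)} = 520 - 40 Q$ ($O{\left(Q \right)} = \left(-13 + Q\right) \left(-17 - 23\right) = \left(-13 + Q\right) \left(-40\right) = 520 - 40 Q$)
$V - O{\left(g{\left(4 \right)} \right)} = - \frac{681}{242} - \left(520 - -280\right) = - \frac{681}{242} - \left(520 + 280\right) = - \frac{681}{242} - 800 = - \frac{194281}{242}$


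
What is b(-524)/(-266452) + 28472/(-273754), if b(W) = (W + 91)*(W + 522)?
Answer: -1955873077/18235575202 ≈ -0.10726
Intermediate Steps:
b(W) = (91 + W)*(522 + W)
b(-524)/(-266452) + 28472/(-273754) = (47502 + (-524)² + 613*(-524))/(-266452) + 28472/(-273754) = (47502 + 274576 - 321212)*(-1/266452) + 28472*(-1/273754) = 866*(-1/266452) - 14236/136877 = -433/133226 - 14236/136877 = -1955873077/18235575202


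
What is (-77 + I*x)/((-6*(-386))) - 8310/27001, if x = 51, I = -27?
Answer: -29252707/31267158 ≈ -0.93557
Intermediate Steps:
(-77 + I*x)/((-6*(-386))) - 8310/27001 = (-77 - 27*51)/((-6*(-386))) - 8310/27001 = (-77 - 1377)/2316 - 8310*1/27001 = -1454*1/2316 - 8310/27001 = -727/1158 - 8310/27001 = -29252707/31267158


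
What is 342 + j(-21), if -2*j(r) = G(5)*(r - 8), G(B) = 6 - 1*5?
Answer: 713/2 ≈ 356.50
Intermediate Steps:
G(B) = 1 (G(B) = 6 - 5 = 1)
j(r) = 4 - r/2 (j(r) = -(r - 8)/2 = -(-8 + r)/2 = 4 - r/2)
342 + j(-21) = 342 + (4 - 1/2*(-21)) = 342 + (4 + 21/2) = 342 + 29/2 = 713/2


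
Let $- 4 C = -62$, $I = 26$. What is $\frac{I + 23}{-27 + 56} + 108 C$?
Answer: $\frac{48595}{29} \approx 1675.7$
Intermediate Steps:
$C = \frac{31}{2}$ ($C = \left(- \frac{1}{4}\right) \left(-62\right) = \frac{31}{2} \approx 15.5$)
$\frac{I + 23}{-27 + 56} + 108 C = \frac{26 + 23}{-27 + 56} + 108 \cdot \frac{31}{2} = \frac{49}{29} + 1674 = \frac{48595}{29}$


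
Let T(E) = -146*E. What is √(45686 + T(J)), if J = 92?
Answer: √32254 ≈ 179.59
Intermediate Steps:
√(45686 + T(J)) = √(45686 - 146*92) = √(45686 - 13432) = √32254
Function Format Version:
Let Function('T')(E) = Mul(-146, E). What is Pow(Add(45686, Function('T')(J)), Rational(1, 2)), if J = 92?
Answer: Pow(32254, Rational(1, 2)) ≈ 179.59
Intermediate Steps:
Pow(Add(45686, Function('T')(J)), Rational(1, 2)) = Pow(Add(45686, Mul(-146, 92)), Rational(1, 2)) = Pow(Add(45686, -13432), Rational(1, 2)) = Pow(32254, Rational(1, 2))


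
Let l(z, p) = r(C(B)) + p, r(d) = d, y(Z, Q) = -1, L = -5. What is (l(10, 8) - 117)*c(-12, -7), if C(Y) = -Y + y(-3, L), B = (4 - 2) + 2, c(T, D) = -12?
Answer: 1368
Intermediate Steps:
B = 4 (B = 2 + 2 = 4)
C(Y) = -1 - Y (C(Y) = -Y - 1 = -1 - Y)
l(z, p) = -5 + p (l(z, p) = (-1 - 1*4) + p = (-1 - 4) + p = -5 + p)
(l(10, 8) - 117)*c(-12, -7) = ((-5 + 8) - 117)*(-12) = (3 - 117)*(-12) = -114*(-12) = 1368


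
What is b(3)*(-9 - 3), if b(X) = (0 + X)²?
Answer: -108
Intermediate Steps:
b(X) = X²
b(3)*(-9 - 3) = 3²*(-9 - 3) = 9*(-12) = -108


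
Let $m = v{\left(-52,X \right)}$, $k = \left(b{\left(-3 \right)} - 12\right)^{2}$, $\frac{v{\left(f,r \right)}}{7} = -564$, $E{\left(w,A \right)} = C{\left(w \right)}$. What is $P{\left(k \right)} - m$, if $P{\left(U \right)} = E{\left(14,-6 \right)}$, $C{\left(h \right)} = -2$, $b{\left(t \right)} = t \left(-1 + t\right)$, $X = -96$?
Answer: $3946$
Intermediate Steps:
$E{\left(w,A \right)} = -2$
$v{\left(f,r \right)} = -3948$ ($v{\left(f,r \right)} = 7 \left(-564\right) = -3948$)
$k = 0$ ($k = \left(- 3 \left(-1 - 3\right) - 12\right)^{2} = \left(\left(-3\right) \left(-4\right) - 12\right)^{2} = \left(12 - 12\right)^{2} = 0^{2} = 0$)
$P{\left(U \right)} = -2$
$m = -3948$
$P{\left(k \right)} - m = -2 - -3948 = -2 + 3948 = 3946$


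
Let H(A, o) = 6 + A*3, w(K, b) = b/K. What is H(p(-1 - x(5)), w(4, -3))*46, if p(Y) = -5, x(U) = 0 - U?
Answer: -414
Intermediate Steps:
x(U) = -U
H(A, o) = 6 + 3*A
H(p(-1 - x(5)), w(4, -3))*46 = (6 + 3*(-5))*46 = (6 - 15)*46 = -9*46 = -414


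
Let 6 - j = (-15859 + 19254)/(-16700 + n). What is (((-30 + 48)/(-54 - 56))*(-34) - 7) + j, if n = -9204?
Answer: 6688629/1424720 ≈ 4.6947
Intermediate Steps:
j = 158819/25904 (j = 6 - (-15859 + 19254)/(-16700 - 9204) = 6 - 3395/(-25904) = 6 - 3395*(-1)/25904 = 6 - 1*(-3395/25904) = 6 + 3395/25904 = 158819/25904 ≈ 6.1311)
(((-30 + 48)/(-54 - 56))*(-34) - 7) + j = (((-30 + 48)/(-54 - 56))*(-34) - 7) + 158819/25904 = ((18/(-110))*(-34) - 7) + 158819/25904 = ((18*(-1/110))*(-34) - 7) + 158819/25904 = (-9/55*(-34) - 7) + 158819/25904 = (306/55 - 7) + 158819/25904 = -79/55 + 158819/25904 = 6688629/1424720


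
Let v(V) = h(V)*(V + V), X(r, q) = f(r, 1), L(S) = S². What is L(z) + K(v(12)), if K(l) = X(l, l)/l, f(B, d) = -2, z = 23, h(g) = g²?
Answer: 914111/1728 ≈ 529.00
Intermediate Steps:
X(r, q) = -2
v(V) = 2*V³ (v(V) = V²*(V + V) = V²*(2*V) = 2*V³)
K(l) = -2/l
L(z) + K(v(12)) = 23² - 2/(2*12³) = 529 - 2/(2*1728) = 529 - 2/3456 = 529 - 2*1/3456 = 529 - 1/1728 = 914111/1728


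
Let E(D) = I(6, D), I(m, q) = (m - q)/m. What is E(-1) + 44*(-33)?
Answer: -8705/6 ≈ -1450.8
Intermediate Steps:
I(m, q) = (m - q)/m
E(D) = 1 - D/6 (E(D) = (6 - D)/6 = 1 - D/6)
E(-1) + 44*(-33) = (1 - ⅙*(-1)) + 44*(-33) = (1 + ⅙) - 1452 = 7/6 - 1452 = -8705/6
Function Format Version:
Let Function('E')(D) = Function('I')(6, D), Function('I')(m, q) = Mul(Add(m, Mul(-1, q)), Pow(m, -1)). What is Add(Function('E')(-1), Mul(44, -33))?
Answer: Rational(-8705, 6) ≈ -1450.8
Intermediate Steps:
Function('I')(m, q) = Mul(Pow(m, -1), Add(m, Mul(-1, q)))
Function('E')(D) = Add(1, Mul(Rational(-1, 6), D)) (Function('E')(D) = Mul(Pow(6, -1), Add(6, Mul(-1, D))) = Mul(Rational(1, 6), Add(6, Mul(-1, D))) = Add(1, Mul(Rational(-1, 6), D)))
Add(Function('E')(-1), Mul(44, -33)) = Add(Add(1, Mul(Rational(-1, 6), -1)), Mul(44, -33)) = Add(Add(1, Rational(1, 6)), -1452) = Add(Rational(7, 6), -1452) = Rational(-8705, 6)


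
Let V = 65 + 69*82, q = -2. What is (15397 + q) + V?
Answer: 21118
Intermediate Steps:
V = 5723 (V = 65 + 5658 = 5723)
(15397 + q) + V = (15397 - 2) + 5723 = 15395 + 5723 = 21118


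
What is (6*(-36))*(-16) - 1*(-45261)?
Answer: 48717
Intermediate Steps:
(6*(-36))*(-16) - 1*(-45261) = -216*(-16) + 45261 = 3456 + 45261 = 48717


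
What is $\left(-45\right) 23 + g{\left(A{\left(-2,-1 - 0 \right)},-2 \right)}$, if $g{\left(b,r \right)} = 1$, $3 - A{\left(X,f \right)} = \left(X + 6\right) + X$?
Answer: $-1034$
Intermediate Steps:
$A{\left(X,f \right)} = -3 - 2 X$ ($A{\left(X,f \right)} = 3 - \left(\left(X + 6\right) + X\right) = 3 - \left(\left(6 + X\right) + X\right) = 3 - \left(6 + 2 X\right) = -3 - 2 X$)
$\left(-45\right) 23 + g{\left(A{\left(-2,-1 - 0 \right)},-2 \right)} = \left(-45\right) 23 + 1 = -1035 + 1 = -1034$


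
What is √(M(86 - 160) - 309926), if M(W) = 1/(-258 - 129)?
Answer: I*√5157478609/129 ≈ 556.71*I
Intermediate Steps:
M(W) = -1/387 (M(W) = 1/(-387) = -1/387)
√(M(86 - 160) - 309926) = √(-1/387 - 309926) = √(-119941363/387) = I*√5157478609/129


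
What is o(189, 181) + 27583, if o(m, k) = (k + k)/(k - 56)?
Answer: 3448237/125 ≈ 27586.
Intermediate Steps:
o(m, k) = 2*k/(-56 + k) (o(m, k) = (2*k)/(-56 + k) = 2*k/(-56 + k))
o(189, 181) + 27583 = 2*181/(-56 + 181) + 27583 = 2*181/125 + 27583 = 2*181*(1/125) + 27583 = 362/125 + 27583 = 3448237/125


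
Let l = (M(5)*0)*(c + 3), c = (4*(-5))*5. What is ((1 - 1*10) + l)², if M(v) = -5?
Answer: 81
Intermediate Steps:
c = -100 (c = -20*5 = -100)
l = 0 (l = (-5*0)*(-100 + 3) = 0*(-97) = 0)
((1 - 1*10) + l)² = ((1 - 1*10) + 0)² = ((1 - 10) + 0)² = (-9 + 0)² = (-9)² = 81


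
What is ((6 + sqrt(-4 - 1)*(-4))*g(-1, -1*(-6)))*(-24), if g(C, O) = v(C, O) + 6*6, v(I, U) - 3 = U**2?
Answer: -10800 + 7200*I*sqrt(5) ≈ -10800.0 + 16100.0*I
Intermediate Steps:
v(I, U) = 3 + U**2
g(C, O) = 39 + O**2 (g(C, O) = (3 + O**2) + 6*6 = (3 + O**2) + 36 = 39 + O**2)
((6 + sqrt(-4 - 1)*(-4))*g(-1, -1*(-6)))*(-24) = ((6 + sqrt(-4 - 1)*(-4))*(39 + (-1*(-6))**2))*(-24) = ((6 + sqrt(-5)*(-4))*(39 + 6**2))*(-24) = ((6 + (I*sqrt(5))*(-4))*(39 + 36))*(-24) = ((6 - 4*I*sqrt(5))*75)*(-24) = (450 - 300*I*sqrt(5))*(-24) = -10800 + 7200*I*sqrt(5)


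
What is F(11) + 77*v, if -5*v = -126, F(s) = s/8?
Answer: 77671/40 ≈ 1941.8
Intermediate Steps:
F(s) = s/8 (F(s) = s*(⅛) = s/8)
v = 126/5 (v = -⅕*(-126) = 126/5 ≈ 25.200)
F(11) + 77*v = (⅛)*11 + 77*(126/5) = 11/8 + 9702/5 = 77671/40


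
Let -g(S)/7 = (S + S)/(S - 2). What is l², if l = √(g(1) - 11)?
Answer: 3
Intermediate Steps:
g(S) = -14*S/(-2 + S) (g(S) = -7*(S + S)/(S - 2) = -7*2*S/(-2 + S) = -14*S/(-2 + S))
l = √3 (l = √(-14*1/(-2 + 1) - 11) = √(-14*1/(-1) - 11) = √(-14*1*(-1) - 11) = √(14 - 11) = √3 ≈ 1.7320)
l² = (√3)² = 3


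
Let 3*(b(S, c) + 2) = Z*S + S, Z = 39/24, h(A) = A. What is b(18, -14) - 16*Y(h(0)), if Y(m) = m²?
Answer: 55/4 ≈ 13.750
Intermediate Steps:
Z = 13/8 (Z = 39*(1/24) = 13/8 ≈ 1.6250)
b(S, c) = -2 + 7*S/8 (b(S, c) = -2 + (13*S/8 + S)/3 = -2 + (21*S/8)/3 = -2 + 7*S/8)
b(18, -14) - 16*Y(h(0)) = (-2 + (7/8)*18) - 16*0² = (-2 + 63/4) - 16*0 = 55/4 - 1*0 = 55/4 + 0 = 55/4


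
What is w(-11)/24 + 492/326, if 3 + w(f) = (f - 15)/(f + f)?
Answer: 15421/10758 ≈ 1.4334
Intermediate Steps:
w(f) = -3 + (-15 + f)/(2*f) (w(f) = -3 + (f - 15)/(f + f) = -3 + (-15 + f)/((2*f)) = -3 + (-15 + f)*(1/(2*f)) = -3 + (-15 + f)/(2*f))
w(-11)/24 + 492/326 = ((5/2)*(-3 - 1*(-11))/(-11))/24 + 492/326 = ((5/2)*(-1/11)*(-3 + 11))*(1/24) + 492*(1/326) = ((5/2)*(-1/11)*8)*(1/24) + 246/163 = -20/11*1/24 + 246/163 = -5/66 + 246/163 = 15421/10758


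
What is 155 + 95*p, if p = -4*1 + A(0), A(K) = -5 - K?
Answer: -700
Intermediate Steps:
p = -9 (p = -4*1 + (-5 - 1*0) = -4 + (-5 + 0) = -4 - 5 = -9)
155 + 95*p = 155 + 95*(-9) = 155 - 855 = -700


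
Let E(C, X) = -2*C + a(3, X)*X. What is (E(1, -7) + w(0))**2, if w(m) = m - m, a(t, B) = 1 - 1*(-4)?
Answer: 1369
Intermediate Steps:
a(t, B) = 5 (a(t, B) = 1 + 4 = 5)
w(m) = 0
E(C, X) = -2*C + 5*X
(E(1, -7) + w(0))**2 = ((-2*1 + 5*(-7)) + 0)**2 = ((-2 - 35) + 0)**2 = (-37 + 0)**2 = (-37)**2 = 1369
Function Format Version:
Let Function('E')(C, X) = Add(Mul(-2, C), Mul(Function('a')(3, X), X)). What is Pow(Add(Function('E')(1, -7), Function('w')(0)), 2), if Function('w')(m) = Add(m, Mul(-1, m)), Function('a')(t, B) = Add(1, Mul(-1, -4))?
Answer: 1369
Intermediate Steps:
Function('a')(t, B) = 5 (Function('a')(t, B) = Add(1, 4) = 5)
Function('w')(m) = 0
Function('E')(C, X) = Add(Mul(-2, C), Mul(5, X))
Pow(Add(Function('E')(1, -7), Function('w')(0)), 2) = Pow(Add(Add(Mul(-2, 1), Mul(5, -7)), 0), 2) = Pow(Add(Add(-2, -35), 0), 2) = Pow(Add(-37, 0), 2) = Pow(-37, 2) = 1369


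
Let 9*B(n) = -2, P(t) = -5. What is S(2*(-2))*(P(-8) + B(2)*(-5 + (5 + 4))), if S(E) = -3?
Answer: 53/3 ≈ 17.667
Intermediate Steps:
B(n) = -2/9 (B(n) = (⅑)*(-2) = -2/9)
S(2*(-2))*(P(-8) + B(2)*(-5 + (5 + 4))) = -3*(-5 - 2*(-5 + (5 + 4))/9) = -3*(-5 - 2*(-5 + 9)/9) = -3*(-5 - 2/9*4) = -3*(-5 - 8/9) = -3*(-53/9) = 53/3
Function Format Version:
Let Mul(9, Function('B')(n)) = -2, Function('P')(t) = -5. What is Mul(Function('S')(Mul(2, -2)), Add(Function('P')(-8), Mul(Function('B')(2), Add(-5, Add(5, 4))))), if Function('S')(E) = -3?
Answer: Rational(53, 3) ≈ 17.667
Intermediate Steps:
Function('B')(n) = Rational(-2, 9) (Function('B')(n) = Mul(Rational(1, 9), -2) = Rational(-2, 9))
Mul(Function('S')(Mul(2, -2)), Add(Function('P')(-8), Mul(Function('B')(2), Add(-5, Add(5, 4))))) = Mul(-3, Add(-5, Mul(Rational(-2, 9), Add(-5, Add(5, 4))))) = Mul(-3, Add(-5, Mul(Rational(-2, 9), Add(-5, 9)))) = Mul(-3, Add(-5, Mul(Rational(-2, 9), 4))) = Mul(-3, Add(-5, Rational(-8, 9))) = Mul(-3, Rational(-53, 9)) = Rational(53, 3)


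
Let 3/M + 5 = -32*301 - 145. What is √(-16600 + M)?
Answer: I*√1588412927746/9782 ≈ 128.84*I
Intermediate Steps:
M = -3/9782 (M = 3/(-5 + (-32*301 - 145)) = 3/(-5 + (-9632 - 145)) = 3/(-5 - 9777) = 3/(-9782) = 3*(-1/9782) = -3/9782 ≈ -0.00030669)
√(-16600 + M) = √(-16600 - 3/9782) = √(-162381203/9782) = I*√1588412927746/9782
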